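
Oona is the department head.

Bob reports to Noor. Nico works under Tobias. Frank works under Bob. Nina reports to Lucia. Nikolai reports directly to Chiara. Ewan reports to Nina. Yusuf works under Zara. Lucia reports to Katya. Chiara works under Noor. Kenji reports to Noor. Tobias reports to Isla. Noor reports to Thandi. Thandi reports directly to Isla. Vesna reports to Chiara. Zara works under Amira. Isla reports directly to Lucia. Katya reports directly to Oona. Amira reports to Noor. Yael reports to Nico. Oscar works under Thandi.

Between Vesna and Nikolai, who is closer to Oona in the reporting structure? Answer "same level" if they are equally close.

same level

Both Vesna and Nikolai are 7 levels below Oona.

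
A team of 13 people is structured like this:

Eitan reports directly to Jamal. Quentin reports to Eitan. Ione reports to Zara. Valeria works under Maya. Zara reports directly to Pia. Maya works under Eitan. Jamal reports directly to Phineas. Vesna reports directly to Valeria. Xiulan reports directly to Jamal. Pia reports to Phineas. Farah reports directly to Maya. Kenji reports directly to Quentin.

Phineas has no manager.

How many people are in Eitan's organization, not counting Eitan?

6

Eitan directly manages Maya, Quentin. Under Maya: Farah, Valeria, Vesna (3). Under Quentin: Kenji (1). So Eitan's organization is 2 direct reports plus everyone under them: 4 + 2 = 6.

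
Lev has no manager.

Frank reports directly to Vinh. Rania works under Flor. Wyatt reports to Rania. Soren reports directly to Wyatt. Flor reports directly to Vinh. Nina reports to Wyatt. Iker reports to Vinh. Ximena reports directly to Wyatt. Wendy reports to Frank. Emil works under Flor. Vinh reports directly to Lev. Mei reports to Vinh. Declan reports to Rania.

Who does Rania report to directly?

Rania reports directly to Flor.

Flor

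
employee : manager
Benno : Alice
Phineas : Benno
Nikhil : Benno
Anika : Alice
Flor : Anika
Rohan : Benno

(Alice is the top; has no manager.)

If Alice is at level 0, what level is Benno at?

1

Chain from Benno up to Alice: Benno → Alice. That is 1 step up, so Benno is 1 level below Alice.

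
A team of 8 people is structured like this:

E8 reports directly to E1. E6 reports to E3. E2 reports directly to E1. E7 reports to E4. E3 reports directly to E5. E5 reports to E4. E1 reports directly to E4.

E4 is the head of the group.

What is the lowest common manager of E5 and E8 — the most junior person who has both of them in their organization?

E4

E5's chain of managers is E4. E8's chain of managers is E1, E4. The first manager that appears in both chains is E4.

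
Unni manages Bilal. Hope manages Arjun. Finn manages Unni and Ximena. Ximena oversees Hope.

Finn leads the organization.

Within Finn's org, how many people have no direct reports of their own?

2

The people in Finn's organization with no one reporting to them are Arjun, Bilal. That is 2.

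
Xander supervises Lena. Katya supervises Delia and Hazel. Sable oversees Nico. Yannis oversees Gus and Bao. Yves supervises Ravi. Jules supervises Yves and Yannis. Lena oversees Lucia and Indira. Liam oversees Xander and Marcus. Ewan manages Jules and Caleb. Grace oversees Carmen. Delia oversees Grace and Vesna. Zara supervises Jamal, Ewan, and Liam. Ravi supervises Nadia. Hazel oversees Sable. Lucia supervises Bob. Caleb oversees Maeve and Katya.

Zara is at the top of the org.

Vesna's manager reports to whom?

Katya

Vesna reports to Delia, and Delia reports to Katya. So Vesna's skip-level manager is Katya.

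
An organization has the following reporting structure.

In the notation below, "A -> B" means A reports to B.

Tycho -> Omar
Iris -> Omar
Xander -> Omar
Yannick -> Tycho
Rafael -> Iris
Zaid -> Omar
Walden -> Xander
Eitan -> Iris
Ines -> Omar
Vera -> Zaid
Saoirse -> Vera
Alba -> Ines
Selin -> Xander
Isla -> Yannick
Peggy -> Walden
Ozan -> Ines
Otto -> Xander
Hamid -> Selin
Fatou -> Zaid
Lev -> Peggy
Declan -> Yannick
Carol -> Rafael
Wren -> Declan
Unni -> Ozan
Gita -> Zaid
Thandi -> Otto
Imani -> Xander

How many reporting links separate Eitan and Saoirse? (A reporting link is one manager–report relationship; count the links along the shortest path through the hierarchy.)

Eitan is 2 levels below Omar, and Saoirse is 3 levels below Omar (their lowest common manager). The shortest path runs up from Eitan to Omar and back down to Saoirse: 2 + 3 = 5 links.

5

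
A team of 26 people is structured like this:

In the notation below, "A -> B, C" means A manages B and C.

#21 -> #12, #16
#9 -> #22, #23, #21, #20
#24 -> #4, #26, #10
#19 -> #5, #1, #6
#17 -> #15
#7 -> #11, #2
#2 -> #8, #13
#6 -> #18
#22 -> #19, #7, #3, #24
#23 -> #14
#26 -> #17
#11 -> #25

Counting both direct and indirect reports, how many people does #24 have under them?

5

#24 directly manages #4, #26, #10. #4 has no reports. Under #26: #17, #15 (2). #10 has no reports. So #24's organization is 3 direct reports plus everyone under them: 1 + 3 + 1 = 5.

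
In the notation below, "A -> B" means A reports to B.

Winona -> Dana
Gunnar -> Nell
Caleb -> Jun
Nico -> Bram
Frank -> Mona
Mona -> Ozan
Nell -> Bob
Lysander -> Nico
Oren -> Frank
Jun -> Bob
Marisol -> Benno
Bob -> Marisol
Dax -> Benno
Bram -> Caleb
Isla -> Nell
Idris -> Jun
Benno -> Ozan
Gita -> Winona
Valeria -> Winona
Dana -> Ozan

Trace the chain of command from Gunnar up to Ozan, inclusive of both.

Gunnar reports to Nell. Nell reports to Bob. Bob reports to Marisol. Marisol reports to Benno. Benno reports to Ozan. Ozan is at the top.

Gunnar -> Nell -> Bob -> Marisol -> Benno -> Ozan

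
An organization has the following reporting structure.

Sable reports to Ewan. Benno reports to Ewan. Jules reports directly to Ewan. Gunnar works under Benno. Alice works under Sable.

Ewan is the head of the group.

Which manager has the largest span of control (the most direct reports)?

Ewan

Direct-report counts: Ewan has 3; Benno has 1; Sable has 1. The largest is 3, held by Ewan.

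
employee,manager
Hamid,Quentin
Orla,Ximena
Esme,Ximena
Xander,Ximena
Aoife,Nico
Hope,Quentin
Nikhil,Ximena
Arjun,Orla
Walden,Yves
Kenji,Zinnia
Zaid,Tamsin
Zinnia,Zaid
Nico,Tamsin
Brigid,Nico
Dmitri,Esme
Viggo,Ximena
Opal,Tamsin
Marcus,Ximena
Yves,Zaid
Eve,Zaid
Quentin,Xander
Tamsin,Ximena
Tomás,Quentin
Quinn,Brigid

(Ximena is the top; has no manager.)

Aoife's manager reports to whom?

Aoife reports to Nico, and Nico reports to Tamsin. So Aoife's skip-level manager is Tamsin.

Tamsin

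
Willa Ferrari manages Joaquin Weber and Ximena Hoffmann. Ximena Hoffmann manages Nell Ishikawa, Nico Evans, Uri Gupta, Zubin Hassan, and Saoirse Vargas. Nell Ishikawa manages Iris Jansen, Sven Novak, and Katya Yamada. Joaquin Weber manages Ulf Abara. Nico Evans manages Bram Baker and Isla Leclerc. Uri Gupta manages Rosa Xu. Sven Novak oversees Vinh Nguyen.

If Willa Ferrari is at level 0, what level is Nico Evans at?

Chain from Nico Evans up to Willa Ferrari: Nico Evans → Ximena Hoffmann → Willa Ferrari. That is 2 steps up, so Nico Evans is 2 levels below Willa Ferrari.

2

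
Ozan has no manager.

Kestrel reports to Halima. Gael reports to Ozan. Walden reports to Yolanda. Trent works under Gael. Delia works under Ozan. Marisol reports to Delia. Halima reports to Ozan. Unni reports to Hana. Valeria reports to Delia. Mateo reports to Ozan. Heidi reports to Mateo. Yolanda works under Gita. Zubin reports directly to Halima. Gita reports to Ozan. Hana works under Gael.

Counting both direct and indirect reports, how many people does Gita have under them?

Gita directly manages Yolanda. Under Yolanda: Walden (1). That's 2 in total.

2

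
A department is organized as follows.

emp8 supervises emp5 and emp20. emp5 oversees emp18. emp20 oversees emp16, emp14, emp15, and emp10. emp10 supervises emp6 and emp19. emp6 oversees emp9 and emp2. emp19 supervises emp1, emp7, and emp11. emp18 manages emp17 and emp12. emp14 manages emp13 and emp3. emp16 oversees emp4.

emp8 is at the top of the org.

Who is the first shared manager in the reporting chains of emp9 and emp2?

emp6

emp9's chain of managers is emp6, emp10, emp20, emp8. emp2's chain of managers is emp6, emp10, emp20, emp8. The first manager that appears in both chains is emp6.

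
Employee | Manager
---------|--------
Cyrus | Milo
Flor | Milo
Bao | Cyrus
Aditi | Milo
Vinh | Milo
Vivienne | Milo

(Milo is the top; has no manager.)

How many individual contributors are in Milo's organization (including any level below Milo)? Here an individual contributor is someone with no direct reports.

The people in Milo's organization with no one reporting to them are Vivienne, Aditi, Flor, Bao, Vinh. That is 5.

5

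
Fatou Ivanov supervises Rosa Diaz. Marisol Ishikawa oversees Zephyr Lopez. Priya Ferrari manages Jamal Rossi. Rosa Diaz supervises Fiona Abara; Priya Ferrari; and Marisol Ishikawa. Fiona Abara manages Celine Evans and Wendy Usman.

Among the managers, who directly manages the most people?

Rosa Diaz

Direct-report counts: Fatou Ivanov has 1; Rosa Diaz has 3; Marisol Ishikawa has 1; Priya Ferrari has 1; Fiona Abara has 2. The largest is 3, held by Rosa Diaz.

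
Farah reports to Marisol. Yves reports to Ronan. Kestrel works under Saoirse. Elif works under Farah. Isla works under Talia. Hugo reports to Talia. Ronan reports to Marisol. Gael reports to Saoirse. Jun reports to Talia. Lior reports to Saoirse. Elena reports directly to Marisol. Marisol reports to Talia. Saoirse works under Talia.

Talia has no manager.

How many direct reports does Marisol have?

3

Marisol directly manages Farah, Elena, Ronan. That is 3 direct reports.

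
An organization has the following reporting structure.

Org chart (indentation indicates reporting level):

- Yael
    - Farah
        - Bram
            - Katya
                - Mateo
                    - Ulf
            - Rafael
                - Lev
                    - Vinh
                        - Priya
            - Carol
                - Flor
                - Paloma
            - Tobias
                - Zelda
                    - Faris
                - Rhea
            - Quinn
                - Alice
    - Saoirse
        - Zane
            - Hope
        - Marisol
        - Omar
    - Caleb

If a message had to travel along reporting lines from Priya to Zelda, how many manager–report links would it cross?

6

Priya is 4 levels below Bram, and Zelda is 2 levels below Bram (their lowest common manager). The shortest path runs up from Priya to Bram and back down to Zelda: 4 + 2 = 6 links.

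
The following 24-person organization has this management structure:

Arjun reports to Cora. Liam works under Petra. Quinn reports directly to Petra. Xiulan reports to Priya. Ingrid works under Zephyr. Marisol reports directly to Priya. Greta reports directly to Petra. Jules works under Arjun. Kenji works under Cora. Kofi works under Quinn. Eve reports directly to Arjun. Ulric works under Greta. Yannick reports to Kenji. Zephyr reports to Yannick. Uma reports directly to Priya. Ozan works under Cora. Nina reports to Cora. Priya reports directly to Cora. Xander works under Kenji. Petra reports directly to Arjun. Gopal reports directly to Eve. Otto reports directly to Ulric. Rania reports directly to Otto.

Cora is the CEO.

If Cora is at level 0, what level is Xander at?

2

Chain from Xander up to Cora: Xander → Kenji → Cora. That is 2 steps up, so Xander is 2 levels below Cora.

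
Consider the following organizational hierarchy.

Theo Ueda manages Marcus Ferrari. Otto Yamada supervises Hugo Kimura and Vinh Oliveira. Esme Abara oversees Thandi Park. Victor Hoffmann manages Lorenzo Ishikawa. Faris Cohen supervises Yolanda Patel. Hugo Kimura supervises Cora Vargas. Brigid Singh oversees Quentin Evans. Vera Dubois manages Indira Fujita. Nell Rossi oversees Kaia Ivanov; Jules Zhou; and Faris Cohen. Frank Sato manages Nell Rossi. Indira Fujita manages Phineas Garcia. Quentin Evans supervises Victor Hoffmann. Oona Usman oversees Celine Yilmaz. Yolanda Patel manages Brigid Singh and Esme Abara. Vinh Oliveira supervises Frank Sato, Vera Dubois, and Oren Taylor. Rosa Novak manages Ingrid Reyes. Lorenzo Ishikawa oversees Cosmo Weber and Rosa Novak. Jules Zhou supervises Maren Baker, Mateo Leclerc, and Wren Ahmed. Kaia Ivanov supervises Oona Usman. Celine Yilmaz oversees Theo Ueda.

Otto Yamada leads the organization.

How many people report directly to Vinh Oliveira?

Vinh Oliveira directly manages Frank Sato, Vera Dubois, Oren Taylor. That is 3 direct reports.

3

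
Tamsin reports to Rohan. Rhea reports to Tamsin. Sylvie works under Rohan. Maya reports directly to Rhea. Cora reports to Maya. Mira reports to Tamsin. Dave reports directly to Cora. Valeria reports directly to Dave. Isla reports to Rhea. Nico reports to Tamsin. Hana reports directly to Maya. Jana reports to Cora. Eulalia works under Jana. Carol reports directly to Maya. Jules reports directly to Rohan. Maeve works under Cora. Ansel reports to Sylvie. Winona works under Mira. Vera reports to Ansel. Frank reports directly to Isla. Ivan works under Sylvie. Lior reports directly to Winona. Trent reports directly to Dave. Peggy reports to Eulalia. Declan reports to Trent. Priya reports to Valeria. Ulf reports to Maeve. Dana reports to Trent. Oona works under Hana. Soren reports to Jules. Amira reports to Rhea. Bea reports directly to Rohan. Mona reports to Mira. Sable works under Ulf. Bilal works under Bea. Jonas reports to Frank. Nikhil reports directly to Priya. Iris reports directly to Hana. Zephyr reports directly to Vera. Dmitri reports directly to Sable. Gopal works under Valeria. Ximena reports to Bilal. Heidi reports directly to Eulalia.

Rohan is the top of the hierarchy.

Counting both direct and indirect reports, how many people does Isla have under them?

2

Isla directly manages Frank. Under Frank: Jonas (1). That's 2 in total.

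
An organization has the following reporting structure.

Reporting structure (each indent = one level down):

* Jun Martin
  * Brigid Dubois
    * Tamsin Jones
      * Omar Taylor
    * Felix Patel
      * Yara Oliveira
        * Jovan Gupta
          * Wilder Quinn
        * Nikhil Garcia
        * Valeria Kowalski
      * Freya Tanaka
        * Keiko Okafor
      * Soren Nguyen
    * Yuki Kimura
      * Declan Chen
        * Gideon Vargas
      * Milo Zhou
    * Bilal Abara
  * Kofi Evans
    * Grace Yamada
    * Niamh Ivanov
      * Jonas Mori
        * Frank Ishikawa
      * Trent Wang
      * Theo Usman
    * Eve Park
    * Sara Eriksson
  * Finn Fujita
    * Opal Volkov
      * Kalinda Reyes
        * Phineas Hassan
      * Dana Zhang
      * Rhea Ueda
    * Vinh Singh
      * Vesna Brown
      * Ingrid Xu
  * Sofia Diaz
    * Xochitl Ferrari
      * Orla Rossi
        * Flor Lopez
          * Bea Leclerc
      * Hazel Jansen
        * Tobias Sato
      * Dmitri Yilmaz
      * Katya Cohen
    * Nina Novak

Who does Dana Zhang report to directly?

Opal Volkov

Dana Zhang reports directly to Opal Volkov.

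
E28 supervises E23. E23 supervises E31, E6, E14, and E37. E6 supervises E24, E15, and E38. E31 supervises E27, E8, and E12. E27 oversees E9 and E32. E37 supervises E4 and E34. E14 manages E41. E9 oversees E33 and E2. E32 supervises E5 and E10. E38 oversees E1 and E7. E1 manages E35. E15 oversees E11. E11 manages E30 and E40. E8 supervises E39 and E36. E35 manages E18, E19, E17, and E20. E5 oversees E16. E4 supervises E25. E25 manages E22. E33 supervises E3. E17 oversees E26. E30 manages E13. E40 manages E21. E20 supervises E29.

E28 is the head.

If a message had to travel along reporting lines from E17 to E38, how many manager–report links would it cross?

E17 is in E38's organization: the chain from E17 up to E38 is E17 → E35 → E1 → E38, which is 3 links.

3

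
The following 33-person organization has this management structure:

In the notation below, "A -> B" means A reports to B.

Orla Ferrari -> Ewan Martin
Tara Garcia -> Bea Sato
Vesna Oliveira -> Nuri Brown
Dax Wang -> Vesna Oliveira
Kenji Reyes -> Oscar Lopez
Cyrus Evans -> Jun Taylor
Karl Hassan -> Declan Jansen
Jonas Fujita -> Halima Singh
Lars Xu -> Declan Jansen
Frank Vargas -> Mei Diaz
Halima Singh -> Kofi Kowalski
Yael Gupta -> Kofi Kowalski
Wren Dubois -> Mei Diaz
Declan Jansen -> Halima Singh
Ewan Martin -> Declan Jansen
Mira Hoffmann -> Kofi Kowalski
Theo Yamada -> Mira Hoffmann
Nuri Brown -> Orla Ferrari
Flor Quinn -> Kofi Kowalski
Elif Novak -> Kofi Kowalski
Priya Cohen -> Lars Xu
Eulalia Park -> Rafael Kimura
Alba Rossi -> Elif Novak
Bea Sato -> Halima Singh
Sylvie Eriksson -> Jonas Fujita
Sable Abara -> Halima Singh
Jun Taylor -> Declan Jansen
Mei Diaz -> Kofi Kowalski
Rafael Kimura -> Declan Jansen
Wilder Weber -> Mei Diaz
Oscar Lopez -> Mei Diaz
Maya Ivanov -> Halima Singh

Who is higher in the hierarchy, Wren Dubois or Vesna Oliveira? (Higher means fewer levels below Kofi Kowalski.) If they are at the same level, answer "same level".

Wren Dubois is 2 levels below Kofi Kowalski; Vesna Oliveira is 6. Wren Dubois is higher.

Wren Dubois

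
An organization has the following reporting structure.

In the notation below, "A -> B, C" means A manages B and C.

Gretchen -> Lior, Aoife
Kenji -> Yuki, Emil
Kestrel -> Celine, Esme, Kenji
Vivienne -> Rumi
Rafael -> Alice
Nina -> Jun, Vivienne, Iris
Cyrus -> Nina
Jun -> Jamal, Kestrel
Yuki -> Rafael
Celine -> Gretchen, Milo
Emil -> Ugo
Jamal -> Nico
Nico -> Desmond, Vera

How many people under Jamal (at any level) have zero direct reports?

2

The people in Jamal's organization with no one reporting to them are Vera, Desmond. That is 2.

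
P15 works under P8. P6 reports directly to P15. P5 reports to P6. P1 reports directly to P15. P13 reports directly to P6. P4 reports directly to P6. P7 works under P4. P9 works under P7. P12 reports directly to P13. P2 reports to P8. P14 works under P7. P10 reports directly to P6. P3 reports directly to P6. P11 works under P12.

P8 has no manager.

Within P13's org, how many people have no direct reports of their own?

The only person in P13's organization with no one reporting to them is P11. That is 1.

1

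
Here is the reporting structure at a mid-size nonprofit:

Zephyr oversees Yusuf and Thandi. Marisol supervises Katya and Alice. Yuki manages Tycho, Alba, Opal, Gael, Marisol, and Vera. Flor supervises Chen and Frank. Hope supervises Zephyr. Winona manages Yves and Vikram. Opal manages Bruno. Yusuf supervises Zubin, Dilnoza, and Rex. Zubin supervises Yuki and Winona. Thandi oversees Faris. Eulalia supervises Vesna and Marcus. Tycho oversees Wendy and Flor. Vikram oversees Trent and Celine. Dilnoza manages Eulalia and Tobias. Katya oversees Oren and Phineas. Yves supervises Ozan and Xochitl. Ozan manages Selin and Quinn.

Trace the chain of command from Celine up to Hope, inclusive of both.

Celine reports to Vikram. Vikram reports to Winona. Winona reports to Zubin. Zubin reports to Yusuf. Yusuf reports to Zephyr. Zephyr reports to Hope. Hope is at the top.

Celine -> Vikram -> Winona -> Zubin -> Yusuf -> Zephyr -> Hope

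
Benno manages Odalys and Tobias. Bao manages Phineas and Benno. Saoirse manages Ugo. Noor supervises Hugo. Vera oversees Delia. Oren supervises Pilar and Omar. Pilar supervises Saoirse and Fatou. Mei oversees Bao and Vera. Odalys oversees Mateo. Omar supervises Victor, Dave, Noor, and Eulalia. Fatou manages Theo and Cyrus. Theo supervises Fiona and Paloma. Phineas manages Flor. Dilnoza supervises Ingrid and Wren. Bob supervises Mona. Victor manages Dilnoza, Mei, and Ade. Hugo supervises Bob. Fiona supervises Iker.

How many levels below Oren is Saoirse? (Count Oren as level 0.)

Chain from Saoirse up to Oren: Saoirse → Pilar → Oren. That is 2 steps up, so Saoirse is 2 levels below Oren.

2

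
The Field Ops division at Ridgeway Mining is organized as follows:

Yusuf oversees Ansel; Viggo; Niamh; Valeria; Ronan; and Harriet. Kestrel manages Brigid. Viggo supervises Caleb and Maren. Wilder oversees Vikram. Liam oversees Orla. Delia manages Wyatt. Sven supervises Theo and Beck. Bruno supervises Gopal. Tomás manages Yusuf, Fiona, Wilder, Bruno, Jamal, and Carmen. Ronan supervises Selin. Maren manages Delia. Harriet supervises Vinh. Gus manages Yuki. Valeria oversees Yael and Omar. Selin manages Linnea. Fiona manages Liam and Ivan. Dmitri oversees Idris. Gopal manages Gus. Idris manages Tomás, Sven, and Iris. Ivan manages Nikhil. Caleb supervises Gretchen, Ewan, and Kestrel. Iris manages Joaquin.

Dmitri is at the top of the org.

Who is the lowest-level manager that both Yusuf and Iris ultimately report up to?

Idris

Yusuf's chain of managers is Tomás, Idris, Dmitri. Iris's chain of managers is Idris, Dmitri. The first manager that appears in both chains is Idris.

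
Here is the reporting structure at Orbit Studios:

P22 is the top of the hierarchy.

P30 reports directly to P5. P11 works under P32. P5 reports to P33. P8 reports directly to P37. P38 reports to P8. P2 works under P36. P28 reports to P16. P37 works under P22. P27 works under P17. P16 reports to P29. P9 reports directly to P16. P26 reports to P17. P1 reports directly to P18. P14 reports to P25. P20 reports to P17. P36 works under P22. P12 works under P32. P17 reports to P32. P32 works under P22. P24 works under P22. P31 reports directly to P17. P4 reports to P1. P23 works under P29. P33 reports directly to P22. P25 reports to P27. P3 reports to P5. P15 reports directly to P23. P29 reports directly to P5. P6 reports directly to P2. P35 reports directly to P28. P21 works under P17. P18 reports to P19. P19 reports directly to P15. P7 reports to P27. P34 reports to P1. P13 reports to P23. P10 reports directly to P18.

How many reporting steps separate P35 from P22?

Chain from P35 up to P22: P35 → P28 → P16 → P29 → P5 → P33 → P22. That is 6 steps up, so P35 is 6 levels below P22.

6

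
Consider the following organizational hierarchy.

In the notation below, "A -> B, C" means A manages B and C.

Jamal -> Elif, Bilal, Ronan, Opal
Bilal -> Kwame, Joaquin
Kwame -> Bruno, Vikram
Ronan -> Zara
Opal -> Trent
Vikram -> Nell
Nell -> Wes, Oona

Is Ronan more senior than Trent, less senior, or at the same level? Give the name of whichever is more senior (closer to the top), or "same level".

Ronan is 1 level below Jamal; Trent is 2. Ronan is higher.

Ronan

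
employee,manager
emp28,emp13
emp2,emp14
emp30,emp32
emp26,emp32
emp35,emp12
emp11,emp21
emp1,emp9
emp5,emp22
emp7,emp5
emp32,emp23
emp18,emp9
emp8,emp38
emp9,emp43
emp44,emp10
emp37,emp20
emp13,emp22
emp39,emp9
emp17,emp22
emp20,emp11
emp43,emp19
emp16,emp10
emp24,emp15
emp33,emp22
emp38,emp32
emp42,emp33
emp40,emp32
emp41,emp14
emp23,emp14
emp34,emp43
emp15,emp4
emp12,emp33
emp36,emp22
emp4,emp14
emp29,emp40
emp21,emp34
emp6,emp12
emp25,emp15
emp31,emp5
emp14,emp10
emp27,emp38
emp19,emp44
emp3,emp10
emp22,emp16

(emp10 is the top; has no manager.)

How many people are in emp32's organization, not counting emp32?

7

emp32 directly manages emp40, emp38, emp26, emp30. Under emp40: emp29 (1). Under emp38: emp8, emp27 (2). emp26 has no reports. emp30 has no reports. So emp32's organization is 4 direct reports plus everyone under them: 2 + 3 + 1 + 1 = 7.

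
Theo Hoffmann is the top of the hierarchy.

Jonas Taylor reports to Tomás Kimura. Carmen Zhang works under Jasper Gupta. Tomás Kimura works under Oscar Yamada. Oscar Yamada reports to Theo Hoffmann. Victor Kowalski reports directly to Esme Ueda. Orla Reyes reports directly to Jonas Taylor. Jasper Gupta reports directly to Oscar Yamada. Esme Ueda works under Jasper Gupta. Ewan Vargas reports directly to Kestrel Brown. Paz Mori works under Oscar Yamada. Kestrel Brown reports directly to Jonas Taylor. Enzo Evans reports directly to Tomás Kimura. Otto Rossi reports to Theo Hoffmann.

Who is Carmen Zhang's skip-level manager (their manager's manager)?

Oscar Yamada

Carmen Zhang reports to Jasper Gupta, and Jasper Gupta reports to Oscar Yamada. So Carmen Zhang's skip-level manager is Oscar Yamada.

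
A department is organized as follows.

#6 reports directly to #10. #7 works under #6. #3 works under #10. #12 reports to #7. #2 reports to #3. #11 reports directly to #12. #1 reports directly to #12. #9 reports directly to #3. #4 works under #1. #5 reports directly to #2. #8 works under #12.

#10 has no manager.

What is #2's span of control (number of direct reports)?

#2 directly manages #5. That is 1 direct report.

1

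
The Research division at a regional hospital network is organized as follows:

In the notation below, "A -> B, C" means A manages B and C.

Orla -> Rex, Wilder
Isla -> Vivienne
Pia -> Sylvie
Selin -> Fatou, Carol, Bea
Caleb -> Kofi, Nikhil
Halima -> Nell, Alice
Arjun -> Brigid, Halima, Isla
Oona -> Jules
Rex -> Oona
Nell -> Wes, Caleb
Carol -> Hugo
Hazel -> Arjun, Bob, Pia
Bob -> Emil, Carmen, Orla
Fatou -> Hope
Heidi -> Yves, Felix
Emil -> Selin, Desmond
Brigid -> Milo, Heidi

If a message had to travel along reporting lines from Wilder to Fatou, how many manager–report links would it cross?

5

Wilder is 2 levels below Bob, and Fatou is 3 levels below Bob (their lowest common manager). The shortest path runs up from Wilder to Bob and back down to Fatou: 2 + 3 = 5 links.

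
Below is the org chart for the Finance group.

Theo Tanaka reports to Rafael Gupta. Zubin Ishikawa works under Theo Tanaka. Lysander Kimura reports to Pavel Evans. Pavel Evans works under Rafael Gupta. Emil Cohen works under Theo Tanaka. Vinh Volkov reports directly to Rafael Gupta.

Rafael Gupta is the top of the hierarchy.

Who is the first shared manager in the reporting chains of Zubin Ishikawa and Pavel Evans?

Rafael Gupta

Zubin Ishikawa's chain of managers is Theo Tanaka, Rafael Gupta. Pavel Evans's chain of managers is Rafael Gupta. The first manager that appears in both chains is Rafael Gupta.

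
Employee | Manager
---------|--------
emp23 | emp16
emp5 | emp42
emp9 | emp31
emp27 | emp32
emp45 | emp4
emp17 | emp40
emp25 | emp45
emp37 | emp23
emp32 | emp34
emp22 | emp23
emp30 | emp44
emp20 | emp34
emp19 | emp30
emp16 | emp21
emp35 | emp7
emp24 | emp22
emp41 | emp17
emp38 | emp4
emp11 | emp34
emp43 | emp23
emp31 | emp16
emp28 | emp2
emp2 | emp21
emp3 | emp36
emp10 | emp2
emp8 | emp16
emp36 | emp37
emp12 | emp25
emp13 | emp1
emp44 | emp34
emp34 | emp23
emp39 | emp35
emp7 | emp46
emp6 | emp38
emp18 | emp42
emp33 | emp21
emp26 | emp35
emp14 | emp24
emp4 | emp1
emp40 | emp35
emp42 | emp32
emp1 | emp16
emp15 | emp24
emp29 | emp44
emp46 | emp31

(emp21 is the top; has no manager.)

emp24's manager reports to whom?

emp23

emp24 reports to emp22, and emp22 reports to emp23. So emp24's skip-level manager is emp23.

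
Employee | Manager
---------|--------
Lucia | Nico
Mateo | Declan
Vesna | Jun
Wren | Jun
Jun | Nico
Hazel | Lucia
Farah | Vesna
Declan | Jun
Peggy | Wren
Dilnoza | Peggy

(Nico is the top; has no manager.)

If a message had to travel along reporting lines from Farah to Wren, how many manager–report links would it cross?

Farah is 2 levels below Jun, and Wren is 1 level below Jun (their lowest common manager). The shortest path runs up from Farah to Jun and back down to Wren: 2 + 1 = 3 links.

3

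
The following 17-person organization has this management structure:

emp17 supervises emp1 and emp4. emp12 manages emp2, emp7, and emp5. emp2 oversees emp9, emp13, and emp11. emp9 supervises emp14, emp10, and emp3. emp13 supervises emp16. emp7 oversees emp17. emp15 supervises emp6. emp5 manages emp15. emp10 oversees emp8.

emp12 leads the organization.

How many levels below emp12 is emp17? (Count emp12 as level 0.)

Chain from emp17 up to emp12: emp17 → emp7 → emp12. That is 2 steps up, so emp17 is 2 levels below emp12.

2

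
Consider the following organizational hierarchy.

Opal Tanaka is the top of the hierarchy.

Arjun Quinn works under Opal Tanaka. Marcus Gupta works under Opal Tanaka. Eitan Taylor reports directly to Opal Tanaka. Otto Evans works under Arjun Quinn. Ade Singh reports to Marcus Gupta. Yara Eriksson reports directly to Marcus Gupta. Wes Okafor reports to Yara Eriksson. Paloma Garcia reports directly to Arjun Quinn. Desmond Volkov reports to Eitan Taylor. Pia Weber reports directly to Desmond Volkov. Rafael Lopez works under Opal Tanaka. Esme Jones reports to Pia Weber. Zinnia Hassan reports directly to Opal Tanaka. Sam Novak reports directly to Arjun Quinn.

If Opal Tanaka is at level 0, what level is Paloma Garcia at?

Chain from Paloma Garcia up to Opal Tanaka: Paloma Garcia → Arjun Quinn → Opal Tanaka. That is 2 steps up, so Paloma Garcia is 2 levels below Opal Tanaka.

2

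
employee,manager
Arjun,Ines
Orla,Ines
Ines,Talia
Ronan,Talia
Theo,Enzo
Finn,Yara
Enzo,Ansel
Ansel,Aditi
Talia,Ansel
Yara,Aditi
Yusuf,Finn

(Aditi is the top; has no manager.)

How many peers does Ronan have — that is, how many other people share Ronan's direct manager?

1

Ronan reports to Talia. Talia's other direct reports are Ines — 1 peer.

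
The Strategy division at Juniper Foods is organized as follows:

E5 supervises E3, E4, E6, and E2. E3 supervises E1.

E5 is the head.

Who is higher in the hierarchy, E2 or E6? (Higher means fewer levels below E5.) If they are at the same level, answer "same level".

same level

Both E2 and E6 are 1 level below E5.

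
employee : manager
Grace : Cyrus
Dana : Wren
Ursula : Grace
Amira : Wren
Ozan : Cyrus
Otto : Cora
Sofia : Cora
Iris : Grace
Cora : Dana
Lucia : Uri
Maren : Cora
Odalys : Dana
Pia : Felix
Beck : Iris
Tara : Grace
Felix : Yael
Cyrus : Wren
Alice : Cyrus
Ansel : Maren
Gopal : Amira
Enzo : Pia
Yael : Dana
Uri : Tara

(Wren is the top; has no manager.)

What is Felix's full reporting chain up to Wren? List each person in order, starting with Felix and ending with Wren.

Felix reports to Yael. Yael reports to Dana. Dana reports to Wren. Wren is at the top.

Felix -> Yael -> Dana -> Wren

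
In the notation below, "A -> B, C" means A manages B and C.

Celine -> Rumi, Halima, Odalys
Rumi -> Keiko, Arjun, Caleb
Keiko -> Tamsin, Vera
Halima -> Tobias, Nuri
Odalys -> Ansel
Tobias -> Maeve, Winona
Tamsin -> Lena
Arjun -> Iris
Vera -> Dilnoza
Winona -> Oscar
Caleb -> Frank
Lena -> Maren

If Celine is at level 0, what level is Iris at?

Chain from Iris up to Celine: Iris → Arjun → Rumi → Celine. That is 3 steps up, so Iris is 3 levels below Celine.

3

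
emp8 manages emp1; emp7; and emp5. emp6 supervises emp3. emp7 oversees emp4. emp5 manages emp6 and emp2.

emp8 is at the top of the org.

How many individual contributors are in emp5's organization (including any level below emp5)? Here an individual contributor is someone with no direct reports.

2

The people in emp5's organization with no one reporting to them are emp2, emp3. That is 2.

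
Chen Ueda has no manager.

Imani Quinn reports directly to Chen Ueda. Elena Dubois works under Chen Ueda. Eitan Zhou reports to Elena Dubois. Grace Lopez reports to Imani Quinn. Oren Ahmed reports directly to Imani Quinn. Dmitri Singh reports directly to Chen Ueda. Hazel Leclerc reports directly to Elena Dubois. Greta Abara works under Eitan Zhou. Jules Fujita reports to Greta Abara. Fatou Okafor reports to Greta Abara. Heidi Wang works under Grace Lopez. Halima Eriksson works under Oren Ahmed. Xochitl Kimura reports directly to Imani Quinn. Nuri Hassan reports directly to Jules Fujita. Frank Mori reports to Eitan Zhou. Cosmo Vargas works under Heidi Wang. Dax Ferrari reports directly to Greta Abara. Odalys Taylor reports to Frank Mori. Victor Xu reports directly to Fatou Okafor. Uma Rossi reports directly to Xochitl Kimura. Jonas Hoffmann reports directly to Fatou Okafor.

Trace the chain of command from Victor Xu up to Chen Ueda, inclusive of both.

Victor Xu reports to Fatou Okafor. Fatou Okafor reports to Greta Abara. Greta Abara reports to Eitan Zhou. Eitan Zhou reports to Elena Dubois. Elena Dubois reports to Chen Ueda. Chen Ueda is at the top.

Victor Xu -> Fatou Okafor -> Greta Abara -> Eitan Zhou -> Elena Dubois -> Chen Ueda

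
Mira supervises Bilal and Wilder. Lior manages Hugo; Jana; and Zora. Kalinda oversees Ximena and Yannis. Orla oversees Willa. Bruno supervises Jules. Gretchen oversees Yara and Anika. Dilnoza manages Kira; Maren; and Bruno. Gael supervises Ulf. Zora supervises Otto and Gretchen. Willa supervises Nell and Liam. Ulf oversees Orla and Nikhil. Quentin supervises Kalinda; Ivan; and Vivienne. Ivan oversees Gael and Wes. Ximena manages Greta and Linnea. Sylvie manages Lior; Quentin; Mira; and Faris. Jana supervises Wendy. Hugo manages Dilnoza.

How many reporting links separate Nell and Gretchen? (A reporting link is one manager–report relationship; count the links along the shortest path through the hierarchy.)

Nell is 7 levels below Sylvie, and Gretchen is 3 levels below Sylvie (their lowest common manager). The shortest path runs up from Nell to Sylvie and back down to Gretchen: 7 + 3 = 10 links.

10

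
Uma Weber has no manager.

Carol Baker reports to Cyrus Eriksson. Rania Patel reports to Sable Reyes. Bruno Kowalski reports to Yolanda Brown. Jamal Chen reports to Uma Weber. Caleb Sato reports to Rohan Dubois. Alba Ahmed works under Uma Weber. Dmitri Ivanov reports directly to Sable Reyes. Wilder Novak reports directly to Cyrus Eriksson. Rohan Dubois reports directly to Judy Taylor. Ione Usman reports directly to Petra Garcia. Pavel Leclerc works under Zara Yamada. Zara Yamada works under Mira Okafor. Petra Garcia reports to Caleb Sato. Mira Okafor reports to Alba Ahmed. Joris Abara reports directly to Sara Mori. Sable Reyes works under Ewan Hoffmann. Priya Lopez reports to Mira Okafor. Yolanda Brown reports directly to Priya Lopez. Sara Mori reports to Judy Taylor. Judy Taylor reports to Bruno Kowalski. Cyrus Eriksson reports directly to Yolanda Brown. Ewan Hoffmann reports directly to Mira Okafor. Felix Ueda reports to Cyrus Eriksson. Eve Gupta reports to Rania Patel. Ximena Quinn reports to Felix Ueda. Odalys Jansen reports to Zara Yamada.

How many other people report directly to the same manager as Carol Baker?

Carol Baker reports to Cyrus Eriksson. Cyrus Eriksson's other direct reports are Wilder Novak, Felix Ueda — 2 peers.

2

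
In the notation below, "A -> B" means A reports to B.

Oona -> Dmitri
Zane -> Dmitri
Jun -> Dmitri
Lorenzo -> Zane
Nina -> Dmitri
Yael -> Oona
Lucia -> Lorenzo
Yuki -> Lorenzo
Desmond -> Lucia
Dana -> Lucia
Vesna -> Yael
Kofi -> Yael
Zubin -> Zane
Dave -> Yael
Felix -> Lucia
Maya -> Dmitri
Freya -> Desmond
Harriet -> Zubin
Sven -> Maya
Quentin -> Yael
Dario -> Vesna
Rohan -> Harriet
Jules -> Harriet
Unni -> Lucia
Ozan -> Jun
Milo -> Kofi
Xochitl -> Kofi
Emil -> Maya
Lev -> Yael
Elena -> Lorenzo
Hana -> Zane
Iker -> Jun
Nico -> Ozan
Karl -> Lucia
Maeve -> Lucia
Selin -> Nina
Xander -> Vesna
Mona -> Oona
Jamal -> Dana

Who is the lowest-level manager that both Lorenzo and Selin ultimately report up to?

Dmitri

Lorenzo's chain of managers is Zane, Dmitri. Selin's chain of managers is Nina, Dmitri. The first manager that appears in both chains is Dmitri.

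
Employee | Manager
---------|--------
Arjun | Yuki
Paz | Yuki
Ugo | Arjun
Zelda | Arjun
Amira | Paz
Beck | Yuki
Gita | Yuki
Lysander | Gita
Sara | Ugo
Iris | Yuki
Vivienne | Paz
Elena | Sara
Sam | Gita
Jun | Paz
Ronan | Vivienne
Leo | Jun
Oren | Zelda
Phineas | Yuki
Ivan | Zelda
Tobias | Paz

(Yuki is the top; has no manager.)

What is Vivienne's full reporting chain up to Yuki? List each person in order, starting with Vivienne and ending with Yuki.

Vivienne -> Paz -> Yuki

Vivienne reports to Paz. Paz reports to Yuki. Yuki is at the top.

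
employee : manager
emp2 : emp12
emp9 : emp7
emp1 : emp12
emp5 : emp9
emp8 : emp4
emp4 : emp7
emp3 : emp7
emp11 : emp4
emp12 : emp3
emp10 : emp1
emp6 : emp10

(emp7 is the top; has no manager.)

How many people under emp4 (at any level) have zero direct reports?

2

The people in emp4's organization with no one reporting to them are emp11, emp8. That is 2.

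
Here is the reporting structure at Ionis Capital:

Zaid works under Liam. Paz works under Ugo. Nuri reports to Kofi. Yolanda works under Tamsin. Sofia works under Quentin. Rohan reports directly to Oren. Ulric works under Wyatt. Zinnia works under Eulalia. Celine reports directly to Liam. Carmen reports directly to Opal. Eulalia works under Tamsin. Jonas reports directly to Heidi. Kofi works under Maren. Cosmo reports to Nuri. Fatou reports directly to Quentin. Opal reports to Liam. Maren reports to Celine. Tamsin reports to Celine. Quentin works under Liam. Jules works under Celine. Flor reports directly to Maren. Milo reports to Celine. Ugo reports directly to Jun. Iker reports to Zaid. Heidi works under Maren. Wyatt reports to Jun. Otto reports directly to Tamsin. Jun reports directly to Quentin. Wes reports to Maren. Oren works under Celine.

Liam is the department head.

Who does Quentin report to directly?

Quentin reports directly to Liam.

Liam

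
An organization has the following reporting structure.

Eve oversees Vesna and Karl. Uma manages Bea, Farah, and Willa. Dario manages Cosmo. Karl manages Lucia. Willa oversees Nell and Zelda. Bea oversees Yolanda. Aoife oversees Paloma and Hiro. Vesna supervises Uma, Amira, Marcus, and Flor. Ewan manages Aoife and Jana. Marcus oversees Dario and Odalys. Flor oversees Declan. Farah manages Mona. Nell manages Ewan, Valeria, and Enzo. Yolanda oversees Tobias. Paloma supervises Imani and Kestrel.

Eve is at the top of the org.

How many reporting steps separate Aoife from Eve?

6

Chain from Aoife up to Eve: Aoife → Ewan → Nell → Willa → Uma → Vesna → Eve. That is 6 steps up, so Aoife is 6 levels below Eve.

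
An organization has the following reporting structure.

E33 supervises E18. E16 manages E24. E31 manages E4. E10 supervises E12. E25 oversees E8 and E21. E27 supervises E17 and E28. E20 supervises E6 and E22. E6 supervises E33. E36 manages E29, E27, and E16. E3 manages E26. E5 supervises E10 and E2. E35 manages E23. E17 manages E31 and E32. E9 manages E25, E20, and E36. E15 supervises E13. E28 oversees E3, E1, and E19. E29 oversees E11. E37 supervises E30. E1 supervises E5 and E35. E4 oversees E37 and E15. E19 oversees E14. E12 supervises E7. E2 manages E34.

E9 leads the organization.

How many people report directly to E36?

E36 directly manages E29, E27, E16. That is 3 direct reports.

3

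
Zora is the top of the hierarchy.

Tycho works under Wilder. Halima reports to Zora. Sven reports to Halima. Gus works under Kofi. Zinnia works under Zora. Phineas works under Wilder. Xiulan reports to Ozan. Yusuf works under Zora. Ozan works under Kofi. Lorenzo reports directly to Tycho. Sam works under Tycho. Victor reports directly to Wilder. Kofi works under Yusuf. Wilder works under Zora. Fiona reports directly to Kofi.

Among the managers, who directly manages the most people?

Direct-report counts: Zora has 4; Halima has 1; Wilder has 3; Tycho has 2; Yusuf has 1; Kofi has 3; Ozan has 1. The largest is 4, held by Zora.

Zora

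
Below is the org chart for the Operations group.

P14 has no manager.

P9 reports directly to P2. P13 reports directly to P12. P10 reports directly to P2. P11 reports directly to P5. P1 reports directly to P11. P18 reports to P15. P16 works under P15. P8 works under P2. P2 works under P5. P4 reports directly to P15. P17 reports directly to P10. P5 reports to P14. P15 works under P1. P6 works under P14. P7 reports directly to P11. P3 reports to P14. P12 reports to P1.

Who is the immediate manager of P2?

P5

P2 reports directly to P5.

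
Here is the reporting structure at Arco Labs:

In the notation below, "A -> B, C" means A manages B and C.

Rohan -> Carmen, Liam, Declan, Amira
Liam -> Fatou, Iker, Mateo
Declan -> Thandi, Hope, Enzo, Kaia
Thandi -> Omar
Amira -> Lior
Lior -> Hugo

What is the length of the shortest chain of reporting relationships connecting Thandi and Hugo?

5

Thandi is 2 levels below Rohan, and Hugo is 3 levels below Rohan (their lowest common manager). The shortest path runs up from Thandi to Rohan and back down to Hugo: 2 + 3 = 5 links.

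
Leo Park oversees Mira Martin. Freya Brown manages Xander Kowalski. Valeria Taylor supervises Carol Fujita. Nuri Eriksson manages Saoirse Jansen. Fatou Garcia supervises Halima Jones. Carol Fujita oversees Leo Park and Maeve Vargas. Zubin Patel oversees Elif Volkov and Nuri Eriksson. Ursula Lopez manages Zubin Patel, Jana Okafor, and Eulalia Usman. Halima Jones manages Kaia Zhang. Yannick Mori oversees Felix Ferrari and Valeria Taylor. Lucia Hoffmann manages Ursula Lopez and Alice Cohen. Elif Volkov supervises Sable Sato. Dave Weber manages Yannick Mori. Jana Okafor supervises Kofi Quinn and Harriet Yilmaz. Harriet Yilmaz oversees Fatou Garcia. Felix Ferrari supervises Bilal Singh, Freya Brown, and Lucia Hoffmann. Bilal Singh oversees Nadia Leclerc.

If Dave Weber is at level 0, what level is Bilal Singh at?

3

Chain from Bilal Singh up to Dave Weber: Bilal Singh → Felix Ferrari → Yannick Mori → Dave Weber. That is 3 steps up, so Bilal Singh is 3 levels below Dave Weber.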